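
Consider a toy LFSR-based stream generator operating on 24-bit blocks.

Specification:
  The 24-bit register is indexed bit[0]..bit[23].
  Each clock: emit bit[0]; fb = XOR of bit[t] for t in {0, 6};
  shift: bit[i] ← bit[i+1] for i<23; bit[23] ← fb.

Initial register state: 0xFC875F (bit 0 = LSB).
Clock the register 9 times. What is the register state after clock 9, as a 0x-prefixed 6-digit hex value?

reg_0 = 0xFC875F
clock 1: out=1, reg = 0x7E43AF
clock 2: out=1, reg = 0xBF21D7
clock 3: out=1, reg = 0x5F90EB
clock 4: out=1, reg = 0x2FC875
clock 5: out=1, reg = 0x17E43A
clock 6: out=0, reg = 0x0BF21D
clock 7: out=1, reg = 0x85F90E
clock 8: out=0, reg = 0x42FC87
clock 9: out=1, reg = 0xA17E43

0xA17E43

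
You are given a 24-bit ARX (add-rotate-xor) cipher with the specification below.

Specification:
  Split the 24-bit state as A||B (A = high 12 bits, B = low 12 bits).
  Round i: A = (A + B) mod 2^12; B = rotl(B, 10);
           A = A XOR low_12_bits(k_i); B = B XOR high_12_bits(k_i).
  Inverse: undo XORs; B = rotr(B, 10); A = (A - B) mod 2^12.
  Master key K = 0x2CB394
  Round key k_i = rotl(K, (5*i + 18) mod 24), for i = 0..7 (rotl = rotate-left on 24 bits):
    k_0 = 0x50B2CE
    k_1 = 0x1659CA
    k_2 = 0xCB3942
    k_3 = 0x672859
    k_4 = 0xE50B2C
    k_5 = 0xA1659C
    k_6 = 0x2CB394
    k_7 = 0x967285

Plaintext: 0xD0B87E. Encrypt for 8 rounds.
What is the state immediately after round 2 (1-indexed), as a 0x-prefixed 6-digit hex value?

0xF912A0

s_0 = plaintext = 0xD0B87E
s_1 = Round(s_0, k_0) = 0x747F14
s_2 = Round(s_1, k_1) = 0xF912A0
s_3 = Round(s_2, k_2) = 0xB73C1B
s_4 = Round(s_3, k_3) = 0xFD7974
s_5 = Round(s_4, k_4) = 0x267C0D
s_6 = Round(s_5, k_5) = 0xBE8D15
s_7 = Round(s_6, k_6) = 0xB6958E
s_8 = Round(s_7, k_7) = 0x272004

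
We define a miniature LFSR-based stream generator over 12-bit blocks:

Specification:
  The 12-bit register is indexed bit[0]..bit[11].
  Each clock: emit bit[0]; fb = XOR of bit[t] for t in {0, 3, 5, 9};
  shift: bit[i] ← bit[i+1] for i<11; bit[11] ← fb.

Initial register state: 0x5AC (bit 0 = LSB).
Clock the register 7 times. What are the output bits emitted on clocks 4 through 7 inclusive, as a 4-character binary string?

1010

reg_0 = 0x5AC
clock 1: out=0, reg = 0x2D6
clock 2: out=0, reg = 0x96B
clock 3: out=1, reg = 0xCB5
clock 4: out=1, reg = 0x65A
clock 5: out=0, reg = 0x32D
clock 6: out=1, reg = 0x196
clock 7: out=0, reg = 0x0CB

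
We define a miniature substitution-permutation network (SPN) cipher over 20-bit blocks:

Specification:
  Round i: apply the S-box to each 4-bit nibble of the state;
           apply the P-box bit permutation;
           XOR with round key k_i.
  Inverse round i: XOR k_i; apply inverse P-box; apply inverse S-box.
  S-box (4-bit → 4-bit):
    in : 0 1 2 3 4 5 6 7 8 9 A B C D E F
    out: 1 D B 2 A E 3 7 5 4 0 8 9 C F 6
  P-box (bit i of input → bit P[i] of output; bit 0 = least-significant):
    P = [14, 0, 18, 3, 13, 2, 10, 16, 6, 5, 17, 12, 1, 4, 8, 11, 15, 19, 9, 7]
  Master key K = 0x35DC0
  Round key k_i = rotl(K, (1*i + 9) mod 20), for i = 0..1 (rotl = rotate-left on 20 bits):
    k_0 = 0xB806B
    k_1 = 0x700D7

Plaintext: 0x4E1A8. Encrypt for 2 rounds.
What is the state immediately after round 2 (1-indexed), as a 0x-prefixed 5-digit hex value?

s_0 = plaintext = 0x4E1A8
s_1 = Round(s_0, k_0) = 0x5D9B9
s_2 = Round(s_1, k_1) = 0x80B57

0x80B57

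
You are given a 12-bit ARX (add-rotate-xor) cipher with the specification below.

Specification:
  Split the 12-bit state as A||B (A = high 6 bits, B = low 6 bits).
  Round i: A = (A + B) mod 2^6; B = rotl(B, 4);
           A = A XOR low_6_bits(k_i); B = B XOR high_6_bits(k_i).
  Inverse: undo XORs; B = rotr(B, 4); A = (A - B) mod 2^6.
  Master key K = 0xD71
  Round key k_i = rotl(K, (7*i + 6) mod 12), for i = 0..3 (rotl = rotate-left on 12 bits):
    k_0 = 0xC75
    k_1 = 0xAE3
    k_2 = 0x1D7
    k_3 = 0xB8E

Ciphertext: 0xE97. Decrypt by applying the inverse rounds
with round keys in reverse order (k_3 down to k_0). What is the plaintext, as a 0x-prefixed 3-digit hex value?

0x0DD

s_0 = ciphertext = 0xE97
s_1 = InvRound(s_0, k_3) = 0x367
s_2 = InvRound(s_1, k_2) = 0x602
s_3 = InvRound(s_2, k_1) = 0x566
s_4 = InvRound(s_3, k_0) = 0x0DD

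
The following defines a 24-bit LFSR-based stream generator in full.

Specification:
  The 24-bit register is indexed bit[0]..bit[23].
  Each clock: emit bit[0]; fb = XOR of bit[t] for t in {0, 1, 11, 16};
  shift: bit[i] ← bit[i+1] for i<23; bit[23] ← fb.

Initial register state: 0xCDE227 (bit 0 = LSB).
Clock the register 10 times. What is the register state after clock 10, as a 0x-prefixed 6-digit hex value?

0xD17378

reg_0 = 0xCDE227
clock 1: out=1, reg = 0xE6F113
clock 2: out=1, reg = 0x737889
clock 3: out=1, reg = 0xB9BC44
clock 4: out=0, reg = 0x5CDE22
clock 5: out=0, reg = 0x2E6F11
clock 6: out=1, reg = 0x173788
clock 7: out=0, reg = 0x8B9BC4
clock 8: out=0, reg = 0x45CDE2
clock 9: out=0, reg = 0xA2E6F1
clock 10: out=1, reg = 0xD17378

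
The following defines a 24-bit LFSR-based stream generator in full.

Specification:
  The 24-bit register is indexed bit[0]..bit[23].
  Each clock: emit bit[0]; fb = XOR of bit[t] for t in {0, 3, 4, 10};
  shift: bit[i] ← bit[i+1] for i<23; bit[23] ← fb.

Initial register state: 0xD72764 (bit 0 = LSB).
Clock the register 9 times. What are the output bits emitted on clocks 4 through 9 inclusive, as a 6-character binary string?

reg_0 = 0xD72764
clock 1: out=0, reg = 0xEB93B2
clock 2: out=0, reg = 0xF5C9D9
clock 3: out=1, reg = 0xFAE4EC
clock 4: out=0, reg = 0x7D7276
clock 5: out=0, reg = 0xBEB93B
clock 6: out=1, reg = 0xDF5C9D
clock 7: out=1, reg = 0x6FAE4E
clock 8: out=0, reg = 0x37D727
clock 9: out=1, reg = 0x1BEB93

001101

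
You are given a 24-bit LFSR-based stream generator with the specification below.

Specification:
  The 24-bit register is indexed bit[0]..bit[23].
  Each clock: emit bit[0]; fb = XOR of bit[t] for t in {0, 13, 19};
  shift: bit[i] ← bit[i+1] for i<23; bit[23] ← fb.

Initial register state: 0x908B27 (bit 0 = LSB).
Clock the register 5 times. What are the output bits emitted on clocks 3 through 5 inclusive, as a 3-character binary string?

100

reg_0 = 0x908B27
clock 1: out=1, reg = 0xC84593
clock 2: out=1, reg = 0x6422C9
clock 3: out=1, reg = 0x321164
clock 4: out=0, reg = 0x1908B2
clock 5: out=0, reg = 0x8C8459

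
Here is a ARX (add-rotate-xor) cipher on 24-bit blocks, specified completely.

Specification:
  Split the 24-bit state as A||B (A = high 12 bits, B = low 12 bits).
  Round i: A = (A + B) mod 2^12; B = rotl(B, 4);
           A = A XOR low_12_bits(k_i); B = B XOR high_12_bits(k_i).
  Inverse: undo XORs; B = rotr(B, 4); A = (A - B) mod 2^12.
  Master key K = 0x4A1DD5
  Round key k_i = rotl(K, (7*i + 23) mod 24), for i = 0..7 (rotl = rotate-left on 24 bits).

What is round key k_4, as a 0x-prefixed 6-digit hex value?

0x50EEAA

K = 0x4A1DD5
k_0 = rotl(K, (7*0+23) mod 24) = rotl(K, 23) = 0xA50EEA
k_1 = rotl(K, (7*1+23) mod 24) = rotl(K, 6) = 0x877552
k_2 = rotl(K, (7*2+23) mod 24) = rotl(K, 13) = 0xBAA943
k_3 = rotl(K, (7*3+23) mod 24) = rotl(K, 20) = 0x54A1DD
k_4 = rotl(K, (7*4+23) mod 24) = rotl(K, 3) = 0x50EEAA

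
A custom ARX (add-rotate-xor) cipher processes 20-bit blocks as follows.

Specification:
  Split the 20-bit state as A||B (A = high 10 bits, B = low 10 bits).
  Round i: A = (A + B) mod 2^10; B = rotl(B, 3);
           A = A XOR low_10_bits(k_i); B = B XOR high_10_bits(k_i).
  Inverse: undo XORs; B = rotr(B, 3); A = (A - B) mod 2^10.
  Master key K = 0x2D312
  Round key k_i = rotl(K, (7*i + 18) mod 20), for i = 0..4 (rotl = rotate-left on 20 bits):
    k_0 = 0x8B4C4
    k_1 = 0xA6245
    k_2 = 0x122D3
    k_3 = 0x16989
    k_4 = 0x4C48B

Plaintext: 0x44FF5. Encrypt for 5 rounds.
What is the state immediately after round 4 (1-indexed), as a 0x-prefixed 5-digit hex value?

s_0 = plaintext = 0x44FF5
s_1 = Round(s_0, k_0) = 0x73182
s_2 = Round(s_1, k_1) = 0x42E8B
s_3 = Round(s_2, k_2) = 0x51415
s_4 = Round(s_3, k_3) = 0x34CF2
s_5 = Round(s_4, k_4) = 0x53AA0

0x34CF2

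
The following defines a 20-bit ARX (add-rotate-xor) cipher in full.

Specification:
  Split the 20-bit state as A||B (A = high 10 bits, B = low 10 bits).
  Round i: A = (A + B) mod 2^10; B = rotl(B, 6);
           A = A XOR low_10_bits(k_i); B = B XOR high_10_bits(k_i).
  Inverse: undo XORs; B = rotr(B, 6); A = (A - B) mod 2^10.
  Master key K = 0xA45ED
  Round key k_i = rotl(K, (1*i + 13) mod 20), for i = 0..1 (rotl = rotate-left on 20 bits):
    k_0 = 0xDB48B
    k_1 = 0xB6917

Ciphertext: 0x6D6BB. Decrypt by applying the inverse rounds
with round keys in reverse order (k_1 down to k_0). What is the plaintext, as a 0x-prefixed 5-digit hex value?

s_0 = ciphertext = 0x6D6BB
s_1 = InvRound(s_0, k_1) = 0xA4611
s_2 = InvRound(s_1, k_0) = 0x957C5

0x957C5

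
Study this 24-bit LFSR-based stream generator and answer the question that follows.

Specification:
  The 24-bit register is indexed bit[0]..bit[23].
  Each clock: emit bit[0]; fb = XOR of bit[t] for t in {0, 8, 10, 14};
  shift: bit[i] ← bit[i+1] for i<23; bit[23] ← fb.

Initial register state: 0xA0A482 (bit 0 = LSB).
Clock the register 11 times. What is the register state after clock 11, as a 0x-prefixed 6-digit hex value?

0x51B414

reg_0 = 0xA0A482
clock 1: out=0, reg = 0xD05241
clock 2: out=1, reg = 0x682920
clock 3: out=0, reg = 0xB41490
clock 4: out=0, reg = 0xDA0A48
clock 5: out=0, reg = 0x6D0524
clock 6: out=0, reg = 0x368292
clock 7: out=0, reg = 0x1B4149
clock 8: out=1, reg = 0x8DA0A4
clock 9: out=0, reg = 0x46D052
clock 10: out=0, reg = 0xA36829
clock 11: out=1, reg = 0x51B414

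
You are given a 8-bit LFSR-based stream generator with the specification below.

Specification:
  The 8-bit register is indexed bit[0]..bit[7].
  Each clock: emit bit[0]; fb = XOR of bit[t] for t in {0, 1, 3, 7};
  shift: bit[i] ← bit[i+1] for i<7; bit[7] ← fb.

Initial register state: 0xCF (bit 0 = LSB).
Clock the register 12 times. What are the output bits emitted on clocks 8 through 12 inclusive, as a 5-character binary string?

reg_0 = 0xCF
clock 1: out=1, reg = 0x67
clock 2: out=1, reg = 0x33
clock 3: out=1, reg = 0x19
clock 4: out=1, reg = 0x0C
clock 5: out=0, reg = 0x86
clock 6: out=0, reg = 0x43
clock 7: out=1, reg = 0x21
clock 8: out=1, reg = 0x90
clock 9: out=0, reg = 0xC8
clock 10: out=0, reg = 0x64
clock 11: out=0, reg = 0x32
clock 12: out=0, reg = 0x99

10000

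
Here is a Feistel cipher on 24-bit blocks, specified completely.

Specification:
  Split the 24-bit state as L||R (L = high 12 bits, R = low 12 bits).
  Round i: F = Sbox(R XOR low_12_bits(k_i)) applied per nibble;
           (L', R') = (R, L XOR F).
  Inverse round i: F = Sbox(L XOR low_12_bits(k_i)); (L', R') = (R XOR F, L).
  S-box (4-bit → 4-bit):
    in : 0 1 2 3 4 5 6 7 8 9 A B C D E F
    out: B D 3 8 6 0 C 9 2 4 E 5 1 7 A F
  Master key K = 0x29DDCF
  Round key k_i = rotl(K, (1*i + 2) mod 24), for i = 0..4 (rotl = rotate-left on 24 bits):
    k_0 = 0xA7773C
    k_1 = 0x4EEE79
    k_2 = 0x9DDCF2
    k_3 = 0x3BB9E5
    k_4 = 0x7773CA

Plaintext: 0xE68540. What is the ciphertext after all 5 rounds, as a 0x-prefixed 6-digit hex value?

0x969E55

s_0 = plaintext = 0xE68540
s_1 = Round(s_0, k_0) = 0x540DF9
s_2 = Round(s_1, k_1) = 0xDF9D6B
s_3 = Round(s_2, k_2) = 0xD6B0BD
s_4 = Round(s_3, k_3) = 0x0BD969
s_5 = Round(s_4, k_4) = 0x969E55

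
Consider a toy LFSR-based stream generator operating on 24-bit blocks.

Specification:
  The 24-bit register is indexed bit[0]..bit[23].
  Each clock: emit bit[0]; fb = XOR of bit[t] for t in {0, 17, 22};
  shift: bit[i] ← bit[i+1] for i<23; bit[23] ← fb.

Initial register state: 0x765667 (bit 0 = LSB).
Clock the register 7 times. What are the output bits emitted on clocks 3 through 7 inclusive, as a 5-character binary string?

reg_0 = 0x765667
clock 1: out=1, reg = 0xBB2B33
clock 2: out=1, reg = 0x5D9599
clock 3: out=1, reg = 0x2ECACC
clock 4: out=0, reg = 0x976566
clock 5: out=0, reg = 0xCBB2B3
clock 6: out=1, reg = 0xE5D959
clock 7: out=1, reg = 0x72ECAC

10011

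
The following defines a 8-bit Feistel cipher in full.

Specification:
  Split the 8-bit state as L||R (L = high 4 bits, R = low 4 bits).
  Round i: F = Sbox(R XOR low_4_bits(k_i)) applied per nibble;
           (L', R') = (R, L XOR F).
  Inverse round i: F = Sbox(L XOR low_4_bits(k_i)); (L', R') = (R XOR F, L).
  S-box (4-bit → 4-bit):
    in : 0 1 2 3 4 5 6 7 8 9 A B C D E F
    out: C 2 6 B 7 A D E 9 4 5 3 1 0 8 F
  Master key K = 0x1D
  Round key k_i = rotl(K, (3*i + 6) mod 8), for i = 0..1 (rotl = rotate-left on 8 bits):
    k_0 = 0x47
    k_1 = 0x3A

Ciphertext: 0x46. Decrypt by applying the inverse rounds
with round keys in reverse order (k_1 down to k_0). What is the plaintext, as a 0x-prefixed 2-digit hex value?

s_0 = ciphertext = 0x46
s_1 = InvRound(s_0, k_1) = 0xE4
s_2 = InvRound(s_1, k_0) = 0x0E

0x0E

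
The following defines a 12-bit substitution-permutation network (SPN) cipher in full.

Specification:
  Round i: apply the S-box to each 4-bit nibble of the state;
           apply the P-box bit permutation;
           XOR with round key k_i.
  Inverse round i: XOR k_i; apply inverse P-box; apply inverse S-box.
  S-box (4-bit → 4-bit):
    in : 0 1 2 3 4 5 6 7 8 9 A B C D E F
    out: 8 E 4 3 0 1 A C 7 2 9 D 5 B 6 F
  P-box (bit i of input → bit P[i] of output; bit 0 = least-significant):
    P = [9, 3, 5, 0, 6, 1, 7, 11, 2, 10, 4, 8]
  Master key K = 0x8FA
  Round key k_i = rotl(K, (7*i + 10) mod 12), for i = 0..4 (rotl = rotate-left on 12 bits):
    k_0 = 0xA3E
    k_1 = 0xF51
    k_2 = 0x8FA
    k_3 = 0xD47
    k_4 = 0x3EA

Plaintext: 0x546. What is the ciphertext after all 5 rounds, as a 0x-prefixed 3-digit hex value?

0x69F

s_0 = plaintext = 0x546
s_1 = Round(s_0, k_0) = 0xA33
s_2 = Round(s_1, k_1) = 0xC1F
s_3 = Round(s_2, k_2) = 0x245
s_4 = Round(s_3, k_3) = 0xF57
s_5 = Round(s_4, k_4) = 0x69F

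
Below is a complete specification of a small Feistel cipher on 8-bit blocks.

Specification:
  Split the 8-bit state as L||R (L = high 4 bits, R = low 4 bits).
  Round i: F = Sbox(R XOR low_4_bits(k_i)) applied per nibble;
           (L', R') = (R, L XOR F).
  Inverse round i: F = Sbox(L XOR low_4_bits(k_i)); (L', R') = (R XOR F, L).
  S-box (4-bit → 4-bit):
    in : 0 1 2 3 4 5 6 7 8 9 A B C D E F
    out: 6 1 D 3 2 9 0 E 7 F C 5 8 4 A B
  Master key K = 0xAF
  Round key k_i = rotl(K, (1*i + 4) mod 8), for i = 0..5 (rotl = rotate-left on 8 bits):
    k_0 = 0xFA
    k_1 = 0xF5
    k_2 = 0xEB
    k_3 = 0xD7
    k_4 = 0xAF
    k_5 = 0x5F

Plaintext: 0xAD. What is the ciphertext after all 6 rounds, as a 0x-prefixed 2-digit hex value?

0x4D

s_0 = plaintext = 0xAD
s_1 = Round(s_0, k_0) = 0xD4
s_2 = Round(s_1, k_1) = 0x4C
s_3 = Round(s_2, k_2) = 0xCA
s_4 = Round(s_3, k_3) = 0xA8
s_5 = Round(s_4, k_4) = 0x84
s_6 = Round(s_5, k_5) = 0x4D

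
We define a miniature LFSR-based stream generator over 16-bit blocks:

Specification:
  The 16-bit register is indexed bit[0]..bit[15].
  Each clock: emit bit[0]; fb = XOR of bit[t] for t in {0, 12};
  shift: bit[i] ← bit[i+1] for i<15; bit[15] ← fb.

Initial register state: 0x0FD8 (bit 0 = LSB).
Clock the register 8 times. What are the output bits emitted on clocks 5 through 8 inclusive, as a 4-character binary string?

1011

reg_0 = 0x0FD8
clock 1: out=0, reg = 0x07EC
clock 2: out=0, reg = 0x03F6
clock 3: out=0, reg = 0x01FB
clock 4: out=1, reg = 0x80FD
clock 5: out=1, reg = 0xC07E
clock 6: out=0, reg = 0x603F
clock 7: out=1, reg = 0xB01F
clock 8: out=1, reg = 0x580F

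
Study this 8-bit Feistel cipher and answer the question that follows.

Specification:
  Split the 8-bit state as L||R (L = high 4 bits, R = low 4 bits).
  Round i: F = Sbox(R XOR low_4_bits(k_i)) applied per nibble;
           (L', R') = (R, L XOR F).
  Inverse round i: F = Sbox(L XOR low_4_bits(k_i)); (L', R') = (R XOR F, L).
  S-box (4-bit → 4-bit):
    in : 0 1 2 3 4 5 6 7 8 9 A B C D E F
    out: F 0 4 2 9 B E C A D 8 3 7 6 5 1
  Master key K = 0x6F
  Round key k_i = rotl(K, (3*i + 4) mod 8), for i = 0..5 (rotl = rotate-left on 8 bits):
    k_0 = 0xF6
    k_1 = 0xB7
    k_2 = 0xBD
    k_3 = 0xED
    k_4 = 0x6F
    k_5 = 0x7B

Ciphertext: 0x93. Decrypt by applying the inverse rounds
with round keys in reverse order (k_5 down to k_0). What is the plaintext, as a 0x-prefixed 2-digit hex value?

s_0 = ciphertext = 0x93
s_1 = InvRound(s_0, k_5) = 0x79
s_2 = InvRound(s_1, k_4) = 0x37
s_3 = InvRound(s_2, k_3) = 0x23
s_4 = InvRound(s_3, k_2) = 0x22
s_5 = InvRound(s_4, k_1) = 0x92
s_6 = InvRound(s_5, k_0) = 0x39

0x39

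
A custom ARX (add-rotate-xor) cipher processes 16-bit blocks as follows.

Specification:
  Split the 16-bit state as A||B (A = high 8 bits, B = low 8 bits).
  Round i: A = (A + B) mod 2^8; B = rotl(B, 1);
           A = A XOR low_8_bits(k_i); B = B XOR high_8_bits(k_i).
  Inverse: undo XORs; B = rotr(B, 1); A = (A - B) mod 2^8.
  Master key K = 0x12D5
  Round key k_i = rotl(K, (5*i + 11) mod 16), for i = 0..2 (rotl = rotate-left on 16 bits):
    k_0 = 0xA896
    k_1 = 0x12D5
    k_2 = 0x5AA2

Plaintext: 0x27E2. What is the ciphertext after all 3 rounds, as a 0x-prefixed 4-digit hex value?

s_0 = plaintext = 0x27E2
s_1 = Round(s_0, k_0) = 0x9F6D
s_2 = Round(s_1, k_1) = 0xD9C8
s_3 = Round(s_2, k_2) = 0x03CB

0x03CB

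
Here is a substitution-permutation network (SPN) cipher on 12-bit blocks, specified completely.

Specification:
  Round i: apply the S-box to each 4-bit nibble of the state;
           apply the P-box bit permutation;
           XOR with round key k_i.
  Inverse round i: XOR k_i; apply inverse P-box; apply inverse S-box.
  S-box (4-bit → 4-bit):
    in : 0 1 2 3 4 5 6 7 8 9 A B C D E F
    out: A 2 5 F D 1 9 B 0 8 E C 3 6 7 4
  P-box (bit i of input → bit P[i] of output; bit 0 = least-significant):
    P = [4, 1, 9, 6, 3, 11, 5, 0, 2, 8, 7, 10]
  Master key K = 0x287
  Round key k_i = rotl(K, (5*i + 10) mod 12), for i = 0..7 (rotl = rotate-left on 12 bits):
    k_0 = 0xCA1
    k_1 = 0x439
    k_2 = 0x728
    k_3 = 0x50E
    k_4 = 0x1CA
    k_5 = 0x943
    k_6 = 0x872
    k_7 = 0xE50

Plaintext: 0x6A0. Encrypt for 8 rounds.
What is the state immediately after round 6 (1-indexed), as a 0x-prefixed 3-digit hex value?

s_0 = plaintext = 0x6A0
s_1 = Round(s_0, k_0) = 0x0C6
s_2 = Round(s_1, k_1) = 0x961
s_3 = Round(s_2, k_2) = 0x323
s_4 = Round(s_3, k_3) = 0x2F0
s_5 = Round(s_4, k_4) = 0x12C
s_6 = Round(s_5, k_5) = 0x879
s_7 = Round(s_6, k_6) = 0x03B
s_8 = Round(s_7, k_7) = 0x139

0x879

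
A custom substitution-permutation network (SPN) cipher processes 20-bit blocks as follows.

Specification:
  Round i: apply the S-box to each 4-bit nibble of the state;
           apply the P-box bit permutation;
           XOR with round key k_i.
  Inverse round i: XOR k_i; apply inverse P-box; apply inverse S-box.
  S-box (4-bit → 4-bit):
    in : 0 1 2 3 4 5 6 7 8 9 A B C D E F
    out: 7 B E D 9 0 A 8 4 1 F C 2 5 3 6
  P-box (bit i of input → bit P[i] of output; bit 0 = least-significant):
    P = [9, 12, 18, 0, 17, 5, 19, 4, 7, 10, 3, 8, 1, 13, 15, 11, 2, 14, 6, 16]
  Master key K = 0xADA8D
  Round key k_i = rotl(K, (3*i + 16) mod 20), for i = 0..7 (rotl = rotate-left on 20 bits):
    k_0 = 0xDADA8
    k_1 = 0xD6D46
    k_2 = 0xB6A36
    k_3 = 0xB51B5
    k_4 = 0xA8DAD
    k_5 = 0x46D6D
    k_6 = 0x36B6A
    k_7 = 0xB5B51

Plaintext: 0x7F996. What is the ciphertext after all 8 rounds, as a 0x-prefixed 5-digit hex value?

0xC3ABC

s_0 = plaintext = 0x7F996
s_1 = Round(s_0, k_0) = 0xE1D29
s_2 = Round(s_1, k_1) = 0x507F8
s_3 = Round(s_2, k_2) = 0x7CB14
s_4 = Round(s_3, k_3) = 0x8728C
s_5 = Round(s_4, k_4) = 0x290E5
s_6 = Round(s_5, k_5) = 0x72987
s_7 = Round(s_6, k_6) = 0xAC3EB
s_8 = Round(s_7, k_7) = 0xC3ABC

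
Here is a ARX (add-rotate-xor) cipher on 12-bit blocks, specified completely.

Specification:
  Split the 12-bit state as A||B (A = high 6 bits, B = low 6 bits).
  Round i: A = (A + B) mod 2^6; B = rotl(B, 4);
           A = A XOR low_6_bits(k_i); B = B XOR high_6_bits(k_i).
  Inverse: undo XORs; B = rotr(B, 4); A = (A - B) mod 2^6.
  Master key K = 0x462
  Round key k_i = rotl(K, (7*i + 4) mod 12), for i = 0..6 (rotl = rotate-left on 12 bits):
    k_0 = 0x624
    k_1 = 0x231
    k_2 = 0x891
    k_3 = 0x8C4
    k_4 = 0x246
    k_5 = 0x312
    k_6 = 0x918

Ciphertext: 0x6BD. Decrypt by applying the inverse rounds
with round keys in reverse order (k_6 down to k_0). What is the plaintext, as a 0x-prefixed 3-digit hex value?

0x834

s_0 = ciphertext = 0x6BD
s_1 = InvRound(s_0, k_6) = 0x765
s_2 = InvRound(s_1, k_5) = 0xA66
s_3 = InvRound(s_2, k_4) = 0xC7E
s_4 = InvRound(s_3, k_3) = 0x035
s_5 = InvRound(s_4, k_2) = 0xD1D
s_6 = InvRound(s_5, k_1) = 0xC15
s_7 = InvRound(s_6, k_0) = 0x834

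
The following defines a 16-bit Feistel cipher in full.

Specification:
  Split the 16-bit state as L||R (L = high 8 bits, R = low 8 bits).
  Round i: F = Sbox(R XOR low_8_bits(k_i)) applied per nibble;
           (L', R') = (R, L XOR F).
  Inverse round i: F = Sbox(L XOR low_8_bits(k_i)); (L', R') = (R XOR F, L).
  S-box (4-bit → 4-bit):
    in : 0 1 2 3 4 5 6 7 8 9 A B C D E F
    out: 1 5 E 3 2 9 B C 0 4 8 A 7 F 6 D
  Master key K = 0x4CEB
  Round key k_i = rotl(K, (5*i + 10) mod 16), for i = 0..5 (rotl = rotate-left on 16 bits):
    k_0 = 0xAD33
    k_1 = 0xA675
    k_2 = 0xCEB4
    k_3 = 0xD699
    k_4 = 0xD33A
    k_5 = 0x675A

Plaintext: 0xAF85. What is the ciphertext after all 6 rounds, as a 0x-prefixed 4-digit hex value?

0x4A3C

s_0 = plaintext = 0xAF85
s_1 = Round(s_0, k_0) = 0x8504
s_2 = Round(s_1, k_1) = 0x0440
s_3 = Round(s_2, k_2) = 0x40D6
s_4 = Round(s_3, k_3) = 0xD66D
s_5 = Round(s_4, k_4) = 0x6D4A
s_6 = Round(s_5, k_5) = 0x4A3C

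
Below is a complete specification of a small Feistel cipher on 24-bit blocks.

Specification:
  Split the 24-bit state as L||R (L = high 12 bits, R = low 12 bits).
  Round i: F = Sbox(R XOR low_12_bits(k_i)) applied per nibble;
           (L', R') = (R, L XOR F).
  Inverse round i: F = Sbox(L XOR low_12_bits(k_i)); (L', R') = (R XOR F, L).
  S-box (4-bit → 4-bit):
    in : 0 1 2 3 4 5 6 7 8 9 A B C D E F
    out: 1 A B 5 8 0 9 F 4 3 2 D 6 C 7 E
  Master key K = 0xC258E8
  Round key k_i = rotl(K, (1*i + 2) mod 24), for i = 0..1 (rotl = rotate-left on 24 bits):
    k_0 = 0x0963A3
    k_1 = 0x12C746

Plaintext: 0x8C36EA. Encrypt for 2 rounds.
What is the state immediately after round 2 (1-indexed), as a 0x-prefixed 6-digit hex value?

0x8408F3

s_0 = plaintext = 0x8C36EA
s_1 = Round(s_0, k_0) = 0x6EA840
s_2 = Round(s_1, k_1) = 0x8408F3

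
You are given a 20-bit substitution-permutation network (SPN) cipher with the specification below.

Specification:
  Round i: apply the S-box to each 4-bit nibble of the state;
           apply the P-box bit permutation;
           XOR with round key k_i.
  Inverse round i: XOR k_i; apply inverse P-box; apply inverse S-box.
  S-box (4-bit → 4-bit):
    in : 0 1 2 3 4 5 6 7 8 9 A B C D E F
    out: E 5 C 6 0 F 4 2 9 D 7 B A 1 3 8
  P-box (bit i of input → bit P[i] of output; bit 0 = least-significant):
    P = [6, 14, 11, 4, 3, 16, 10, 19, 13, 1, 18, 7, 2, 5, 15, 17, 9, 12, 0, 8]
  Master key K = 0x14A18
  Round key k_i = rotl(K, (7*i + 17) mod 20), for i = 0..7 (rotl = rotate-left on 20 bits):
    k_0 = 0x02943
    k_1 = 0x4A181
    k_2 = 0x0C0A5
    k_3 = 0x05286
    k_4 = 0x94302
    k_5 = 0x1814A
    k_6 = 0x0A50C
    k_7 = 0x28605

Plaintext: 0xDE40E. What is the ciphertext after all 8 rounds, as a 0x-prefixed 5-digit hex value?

s_0 = plaintext = 0xDE40E
s_1 = Round(s_0, k_0) = 0x96F27
s_2 = Round(s_1, k_1) = 0xC6600
s_3 = Round(s_2, k_2) = 0xD1DB5
s_4 = Round(s_3, k_3) = 0x9B8DA
s_5 = Round(s_4, k_4) = 0xB28EF
s_6 = Round(s_5, k_5) = 0x232D2
s_7 = Round(s_6, k_6) = 0x42CB5
s_8 = Round(s_7, k_7) = 0x94EDF

0x94EDF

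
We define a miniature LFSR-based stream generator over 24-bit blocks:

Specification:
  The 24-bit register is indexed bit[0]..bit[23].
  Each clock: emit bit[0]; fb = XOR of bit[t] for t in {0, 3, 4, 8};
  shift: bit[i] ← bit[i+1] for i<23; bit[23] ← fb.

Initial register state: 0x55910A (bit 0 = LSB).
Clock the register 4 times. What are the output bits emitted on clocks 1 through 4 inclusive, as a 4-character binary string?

0101

reg_0 = 0x55910A
clock 1: out=0, reg = 0x2AC885
clock 2: out=1, reg = 0x956442
clock 3: out=0, reg = 0x4AB221
clock 4: out=1, reg = 0xA55910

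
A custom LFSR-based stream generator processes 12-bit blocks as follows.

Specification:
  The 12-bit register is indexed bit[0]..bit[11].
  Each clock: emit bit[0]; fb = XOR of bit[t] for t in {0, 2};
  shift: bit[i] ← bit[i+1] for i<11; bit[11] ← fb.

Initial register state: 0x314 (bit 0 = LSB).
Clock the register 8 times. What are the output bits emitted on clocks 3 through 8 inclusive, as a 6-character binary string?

101000

reg_0 = 0x314
clock 1: out=0, reg = 0x98A
clock 2: out=0, reg = 0x4C5
clock 3: out=1, reg = 0x262
clock 4: out=0, reg = 0x131
clock 5: out=1, reg = 0x898
clock 6: out=0, reg = 0x44C
clock 7: out=0, reg = 0xA26
clock 8: out=0, reg = 0xD13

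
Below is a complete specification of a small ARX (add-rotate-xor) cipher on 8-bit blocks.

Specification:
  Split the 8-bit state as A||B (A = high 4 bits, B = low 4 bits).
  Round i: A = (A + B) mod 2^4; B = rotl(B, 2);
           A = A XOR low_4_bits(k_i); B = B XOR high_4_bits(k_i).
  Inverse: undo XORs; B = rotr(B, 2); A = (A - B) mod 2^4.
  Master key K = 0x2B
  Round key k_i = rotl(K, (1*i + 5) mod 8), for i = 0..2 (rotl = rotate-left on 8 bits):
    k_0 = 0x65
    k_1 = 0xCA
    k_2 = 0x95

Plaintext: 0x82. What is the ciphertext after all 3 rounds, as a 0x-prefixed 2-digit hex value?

s_0 = plaintext = 0x82
s_1 = Round(s_0, k_0) = 0xFE
s_2 = Round(s_1, k_1) = 0x77
s_3 = Round(s_2, k_2) = 0xB4

0xB4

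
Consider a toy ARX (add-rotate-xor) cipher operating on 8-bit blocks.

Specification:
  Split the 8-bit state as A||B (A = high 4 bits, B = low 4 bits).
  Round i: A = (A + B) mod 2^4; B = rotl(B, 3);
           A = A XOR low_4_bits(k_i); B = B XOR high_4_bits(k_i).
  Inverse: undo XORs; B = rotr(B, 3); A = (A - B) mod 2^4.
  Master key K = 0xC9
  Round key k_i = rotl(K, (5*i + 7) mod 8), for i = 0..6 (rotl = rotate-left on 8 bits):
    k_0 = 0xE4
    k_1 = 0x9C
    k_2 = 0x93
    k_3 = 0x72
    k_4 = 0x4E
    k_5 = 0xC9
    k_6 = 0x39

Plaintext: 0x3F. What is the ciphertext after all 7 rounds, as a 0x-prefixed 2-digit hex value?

s_0 = plaintext = 0x3F
s_1 = Round(s_0, k_0) = 0x61
s_2 = Round(s_1, k_1) = 0xB1
s_3 = Round(s_2, k_2) = 0xF1
s_4 = Round(s_3, k_3) = 0x2F
s_5 = Round(s_4, k_4) = 0xFB
s_6 = Round(s_5, k_5) = 0x31
s_7 = Round(s_6, k_6) = 0xDB

0xDB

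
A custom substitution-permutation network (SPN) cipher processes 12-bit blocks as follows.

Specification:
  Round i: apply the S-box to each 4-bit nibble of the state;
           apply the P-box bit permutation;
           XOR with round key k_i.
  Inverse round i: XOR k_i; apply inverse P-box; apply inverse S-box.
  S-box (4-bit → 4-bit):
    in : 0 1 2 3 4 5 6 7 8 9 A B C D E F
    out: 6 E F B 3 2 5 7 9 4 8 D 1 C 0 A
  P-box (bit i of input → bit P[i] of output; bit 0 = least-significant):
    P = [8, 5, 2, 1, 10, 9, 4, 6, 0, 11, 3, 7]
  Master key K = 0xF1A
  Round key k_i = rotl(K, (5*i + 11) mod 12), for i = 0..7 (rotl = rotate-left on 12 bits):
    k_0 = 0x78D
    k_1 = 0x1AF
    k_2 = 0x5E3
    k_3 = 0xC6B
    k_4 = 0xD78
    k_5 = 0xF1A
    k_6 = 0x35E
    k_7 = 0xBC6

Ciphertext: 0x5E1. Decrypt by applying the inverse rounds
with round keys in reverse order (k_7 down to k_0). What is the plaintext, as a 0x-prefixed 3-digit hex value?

s_0 = ciphertext = 0x5E1
s_1 = InvRound(s_0, k_7) = 0x441
s_2 = InvRound(s_1, k_6) = 0x67B
s_3 = InvRound(s_2, k_5) = 0x4A4
s_4 = InvRound(s_3, k_4) = 0x1D6
s_5 = InvRound(s_4, k_3) = 0x267
s_6 = InvRound(s_5, k_2) = 0xA46
s_7 = InvRound(s_6, k_1) = 0x2F4
s_8 = InvRound(s_7, k_0) = 0x6B4

0x6B4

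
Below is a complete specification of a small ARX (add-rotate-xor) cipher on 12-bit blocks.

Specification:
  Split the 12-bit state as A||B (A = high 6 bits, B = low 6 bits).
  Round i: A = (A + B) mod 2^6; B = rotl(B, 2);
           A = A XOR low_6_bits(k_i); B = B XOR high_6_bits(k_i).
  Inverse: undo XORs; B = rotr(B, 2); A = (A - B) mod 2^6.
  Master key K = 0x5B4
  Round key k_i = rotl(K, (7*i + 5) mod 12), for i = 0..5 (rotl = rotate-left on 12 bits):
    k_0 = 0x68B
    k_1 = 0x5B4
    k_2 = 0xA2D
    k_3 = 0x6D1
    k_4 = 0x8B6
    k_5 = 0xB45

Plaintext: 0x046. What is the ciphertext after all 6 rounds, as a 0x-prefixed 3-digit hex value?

s_0 = plaintext = 0x046
s_1 = Round(s_0, k_0) = 0x302
s_2 = Round(s_1, k_1) = 0xE9E
s_3 = Round(s_2, k_2) = 0xD51
s_4 = Round(s_3, k_3) = 0x5DE
s_5 = Round(s_4, k_4) = 0x0DB
s_6 = Round(s_5, k_5) = 0x6C0

0x6C0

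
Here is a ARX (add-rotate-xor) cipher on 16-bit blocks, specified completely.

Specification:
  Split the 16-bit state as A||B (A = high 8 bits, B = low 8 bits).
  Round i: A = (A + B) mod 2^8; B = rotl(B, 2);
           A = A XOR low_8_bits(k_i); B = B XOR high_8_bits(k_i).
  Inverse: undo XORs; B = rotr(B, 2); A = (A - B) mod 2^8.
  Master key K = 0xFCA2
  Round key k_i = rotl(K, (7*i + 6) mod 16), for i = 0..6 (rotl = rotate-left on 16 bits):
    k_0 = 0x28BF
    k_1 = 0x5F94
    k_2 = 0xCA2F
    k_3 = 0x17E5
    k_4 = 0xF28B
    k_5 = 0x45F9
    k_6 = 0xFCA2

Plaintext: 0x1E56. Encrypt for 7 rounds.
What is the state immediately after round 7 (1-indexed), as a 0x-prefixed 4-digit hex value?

0x98A3

s_0 = plaintext = 0x1E56
s_1 = Round(s_0, k_0) = 0xCB71
s_2 = Round(s_1, k_1) = 0xA89A
s_3 = Round(s_2, k_2) = 0x6DA0
s_4 = Round(s_3, k_3) = 0xE895
s_5 = Round(s_4, k_4) = 0xF6A4
s_6 = Round(s_5, k_5) = 0x63D7
s_7 = Round(s_6, k_6) = 0x98A3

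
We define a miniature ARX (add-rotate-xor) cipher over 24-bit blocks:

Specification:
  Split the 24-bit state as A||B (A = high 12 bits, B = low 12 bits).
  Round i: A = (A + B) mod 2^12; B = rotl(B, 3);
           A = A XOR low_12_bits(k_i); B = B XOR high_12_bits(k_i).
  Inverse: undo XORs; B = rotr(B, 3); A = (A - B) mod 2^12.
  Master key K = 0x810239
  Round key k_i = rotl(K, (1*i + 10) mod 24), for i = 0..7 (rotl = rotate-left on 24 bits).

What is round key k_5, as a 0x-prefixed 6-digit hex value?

K = 0x810239
k_0 = rotl(K, (1*0+10) mod 24) = rotl(K, 10) = 0x08E604
k_1 = rotl(K, (1*1+10) mod 24) = rotl(K, 11) = 0x11CC08
k_2 = rotl(K, (1*2+10) mod 24) = rotl(K, 12) = 0x239810
k_3 = rotl(K, (1*3+10) mod 24) = rotl(K, 13) = 0x473020
k_4 = rotl(K, (1*4+10) mod 24) = rotl(K, 14) = 0x8E6040
k_5 = rotl(K, (1*5+10) mod 24) = rotl(K, 15) = 0x1CC081

0x1CC081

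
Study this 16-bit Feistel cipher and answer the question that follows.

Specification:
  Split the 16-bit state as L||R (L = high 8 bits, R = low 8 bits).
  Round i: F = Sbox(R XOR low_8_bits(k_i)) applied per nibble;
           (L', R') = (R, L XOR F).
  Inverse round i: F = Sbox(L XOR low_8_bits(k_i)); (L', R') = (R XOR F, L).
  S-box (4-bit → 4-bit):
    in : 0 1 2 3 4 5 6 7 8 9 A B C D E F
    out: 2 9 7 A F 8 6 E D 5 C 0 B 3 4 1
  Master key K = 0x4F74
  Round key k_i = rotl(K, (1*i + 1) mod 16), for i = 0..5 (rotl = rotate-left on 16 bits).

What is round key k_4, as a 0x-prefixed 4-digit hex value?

K = 0x4F74
k_0 = rotl(K, (1*0+1) mod 16) = rotl(K, 1) = 0x9EE8
k_1 = rotl(K, (1*1+1) mod 16) = rotl(K, 2) = 0x3DD1
k_2 = rotl(K, (1*2+1) mod 16) = rotl(K, 3) = 0x7BA2
k_3 = rotl(K, (1*3+1) mod 16) = rotl(K, 4) = 0xF744
k_4 = rotl(K, (1*4+1) mod 16) = rotl(K, 5) = 0xEE89

0xEE89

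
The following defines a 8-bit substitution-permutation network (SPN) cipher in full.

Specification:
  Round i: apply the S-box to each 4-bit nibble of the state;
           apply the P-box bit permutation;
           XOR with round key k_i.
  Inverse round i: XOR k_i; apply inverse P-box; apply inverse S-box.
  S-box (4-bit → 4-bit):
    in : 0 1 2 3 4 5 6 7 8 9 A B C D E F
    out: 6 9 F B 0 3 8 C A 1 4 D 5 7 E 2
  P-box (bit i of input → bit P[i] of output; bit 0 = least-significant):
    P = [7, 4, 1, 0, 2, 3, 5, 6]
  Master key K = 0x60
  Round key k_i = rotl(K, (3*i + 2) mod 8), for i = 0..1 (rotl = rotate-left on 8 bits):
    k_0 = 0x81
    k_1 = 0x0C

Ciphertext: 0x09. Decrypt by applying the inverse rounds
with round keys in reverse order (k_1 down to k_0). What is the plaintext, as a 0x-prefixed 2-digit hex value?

s_0 = ciphertext = 0x09
s_1 = InvRound(s_0, k_1) = 0x96
s_2 = InvRound(s_1, k_0) = 0x9E

0x9E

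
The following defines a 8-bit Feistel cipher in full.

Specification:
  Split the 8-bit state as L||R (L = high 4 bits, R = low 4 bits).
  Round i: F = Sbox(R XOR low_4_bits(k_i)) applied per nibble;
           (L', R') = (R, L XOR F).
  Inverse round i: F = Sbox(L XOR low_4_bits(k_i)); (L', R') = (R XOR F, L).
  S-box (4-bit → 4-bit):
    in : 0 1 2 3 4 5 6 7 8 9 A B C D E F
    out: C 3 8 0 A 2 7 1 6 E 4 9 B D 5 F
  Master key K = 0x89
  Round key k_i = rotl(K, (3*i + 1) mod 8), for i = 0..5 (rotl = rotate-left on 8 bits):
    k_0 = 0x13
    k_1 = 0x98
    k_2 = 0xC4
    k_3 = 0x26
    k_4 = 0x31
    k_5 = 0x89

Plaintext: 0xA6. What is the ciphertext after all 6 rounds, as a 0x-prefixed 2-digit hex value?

0x58

s_0 = plaintext = 0xA6
s_1 = Round(s_0, k_0) = 0x68
s_2 = Round(s_1, k_1) = 0x8A
s_3 = Round(s_2, k_2) = 0xAD
s_4 = Round(s_3, k_3) = 0xD3
s_5 = Round(s_4, k_4) = 0x35
s_6 = Round(s_5, k_5) = 0x58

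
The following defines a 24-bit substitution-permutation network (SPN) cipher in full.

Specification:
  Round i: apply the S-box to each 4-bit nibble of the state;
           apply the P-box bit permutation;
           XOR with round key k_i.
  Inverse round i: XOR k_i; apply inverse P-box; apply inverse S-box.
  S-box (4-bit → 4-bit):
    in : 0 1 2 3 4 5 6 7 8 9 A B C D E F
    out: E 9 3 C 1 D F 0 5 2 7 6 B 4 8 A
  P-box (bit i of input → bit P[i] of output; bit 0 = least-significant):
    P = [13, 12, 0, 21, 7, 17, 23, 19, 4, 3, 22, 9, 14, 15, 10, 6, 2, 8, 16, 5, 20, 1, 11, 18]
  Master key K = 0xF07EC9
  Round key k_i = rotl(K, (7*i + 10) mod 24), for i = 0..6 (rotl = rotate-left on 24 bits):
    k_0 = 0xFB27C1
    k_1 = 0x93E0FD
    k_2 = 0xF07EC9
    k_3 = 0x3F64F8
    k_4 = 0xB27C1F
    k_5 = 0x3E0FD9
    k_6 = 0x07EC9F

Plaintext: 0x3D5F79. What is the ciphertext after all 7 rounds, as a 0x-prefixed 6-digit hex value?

0x4BD6BA

s_0 = plaintext = 0x3D5F79
s_1 = Round(s_0, k_0) = 0xFE7989
s_2 = Round(s_1, k_1) = 0x17F057
s_3 = Round(s_2, k_2) = 0x2CFC01
s_4 = Round(s_3, k_3) = 0x85C786
s_5 = Round(s_4, k_4) = 0x0384FA
s_6 = Round(s_5, k_5) = 0x3173EA
s_7 = Round(s_6, k_6) = 0x4BD6BA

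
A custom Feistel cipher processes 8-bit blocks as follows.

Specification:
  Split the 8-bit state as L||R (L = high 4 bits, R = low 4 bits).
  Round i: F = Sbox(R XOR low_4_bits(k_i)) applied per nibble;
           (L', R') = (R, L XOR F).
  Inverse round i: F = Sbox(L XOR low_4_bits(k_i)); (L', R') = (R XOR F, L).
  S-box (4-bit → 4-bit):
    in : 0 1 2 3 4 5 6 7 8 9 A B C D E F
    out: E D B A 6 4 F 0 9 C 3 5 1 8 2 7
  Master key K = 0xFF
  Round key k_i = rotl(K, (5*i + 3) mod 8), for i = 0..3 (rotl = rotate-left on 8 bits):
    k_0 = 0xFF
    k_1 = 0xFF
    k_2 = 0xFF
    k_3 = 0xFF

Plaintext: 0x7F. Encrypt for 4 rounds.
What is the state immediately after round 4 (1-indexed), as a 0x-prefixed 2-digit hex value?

0xED

s_0 = plaintext = 0x7F
s_1 = Round(s_0, k_0) = 0xF9
s_2 = Round(s_1, k_1) = 0x90
s_3 = Round(s_2, k_2) = 0x0E
s_4 = Round(s_3, k_3) = 0xED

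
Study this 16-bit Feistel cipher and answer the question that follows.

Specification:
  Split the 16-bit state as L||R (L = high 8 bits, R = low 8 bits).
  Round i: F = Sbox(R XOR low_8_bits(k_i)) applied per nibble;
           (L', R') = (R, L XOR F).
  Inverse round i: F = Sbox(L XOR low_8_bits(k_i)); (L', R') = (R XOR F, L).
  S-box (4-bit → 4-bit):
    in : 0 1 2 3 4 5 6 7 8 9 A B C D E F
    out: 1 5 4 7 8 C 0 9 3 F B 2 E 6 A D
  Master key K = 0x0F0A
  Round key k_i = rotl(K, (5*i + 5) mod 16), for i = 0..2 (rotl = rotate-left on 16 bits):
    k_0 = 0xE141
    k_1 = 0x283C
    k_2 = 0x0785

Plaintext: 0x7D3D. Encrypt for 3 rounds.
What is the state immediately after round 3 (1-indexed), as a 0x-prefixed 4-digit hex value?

s_0 = plaintext = 0x7D3D
s_1 = Round(s_0, k_0) = 0x3DE3
s_2 = Round(s_1, k_1) = 0xE350
s_3 = Round(s_2, k_2) = 0x508F

0x508F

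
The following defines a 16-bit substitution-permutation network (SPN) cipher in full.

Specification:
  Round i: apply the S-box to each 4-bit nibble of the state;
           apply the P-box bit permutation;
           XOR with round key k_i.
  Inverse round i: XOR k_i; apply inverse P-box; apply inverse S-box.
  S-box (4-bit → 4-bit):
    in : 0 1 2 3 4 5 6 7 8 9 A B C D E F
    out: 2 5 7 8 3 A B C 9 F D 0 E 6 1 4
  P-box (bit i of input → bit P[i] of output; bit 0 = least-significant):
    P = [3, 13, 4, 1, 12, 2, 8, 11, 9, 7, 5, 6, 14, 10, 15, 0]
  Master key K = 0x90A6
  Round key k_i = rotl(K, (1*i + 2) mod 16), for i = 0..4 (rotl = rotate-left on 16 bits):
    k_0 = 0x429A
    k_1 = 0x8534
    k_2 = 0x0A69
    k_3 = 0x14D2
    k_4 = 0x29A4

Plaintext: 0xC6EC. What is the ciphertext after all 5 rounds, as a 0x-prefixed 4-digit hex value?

s_0 = plaintext = 0xC6EC
s_1 = Round(s_0, k_0) = 0xF449
s_2 = Round(s_1, k_1) = 0x37AA
s_3 = Round(s_2, k_2) = 0x1312
s_4 = Round(s_3, k_3) = 0xE58A
s_5 = Round(s_4, k_4) = 0x717E

0x717E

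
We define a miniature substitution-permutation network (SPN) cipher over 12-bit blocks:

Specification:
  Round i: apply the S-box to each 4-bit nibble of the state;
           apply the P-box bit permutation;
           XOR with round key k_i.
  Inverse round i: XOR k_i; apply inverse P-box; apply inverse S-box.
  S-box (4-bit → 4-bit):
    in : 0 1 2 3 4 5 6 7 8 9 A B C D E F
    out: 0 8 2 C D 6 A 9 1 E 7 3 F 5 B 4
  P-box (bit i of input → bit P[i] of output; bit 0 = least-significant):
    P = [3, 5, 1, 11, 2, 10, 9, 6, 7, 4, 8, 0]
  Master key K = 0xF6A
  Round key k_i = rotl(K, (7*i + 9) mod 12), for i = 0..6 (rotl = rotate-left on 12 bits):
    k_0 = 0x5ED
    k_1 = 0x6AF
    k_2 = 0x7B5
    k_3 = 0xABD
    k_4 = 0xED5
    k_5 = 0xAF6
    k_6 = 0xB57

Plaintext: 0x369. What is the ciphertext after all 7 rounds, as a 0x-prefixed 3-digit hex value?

s_0 = plaintext = 0x369
s_1 = Round(s_0, k_0) = 0x88E
s_2 = Round(s_1, k_1) = 0xE03
s_3 = Round(s_2, k_2) = 0xF26
s_4 = Round(s_3, k_3) = 0x79D
s_5 = Round(s_4, k_4) = 0x81E
s_6 = Round(s_5, k_5) = 0x21E
s_7 = Round(s_6, k_6) = 0x32F

0x32F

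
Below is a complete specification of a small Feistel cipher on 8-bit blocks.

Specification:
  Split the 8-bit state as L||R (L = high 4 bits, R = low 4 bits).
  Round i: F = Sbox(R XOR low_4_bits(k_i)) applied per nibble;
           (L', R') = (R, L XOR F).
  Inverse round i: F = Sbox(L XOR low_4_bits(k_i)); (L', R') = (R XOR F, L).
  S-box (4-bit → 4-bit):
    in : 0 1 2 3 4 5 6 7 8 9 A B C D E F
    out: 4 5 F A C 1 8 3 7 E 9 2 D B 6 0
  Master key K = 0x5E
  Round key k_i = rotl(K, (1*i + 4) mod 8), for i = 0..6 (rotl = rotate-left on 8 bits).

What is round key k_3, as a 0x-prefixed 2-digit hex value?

0x2F

K = 0x5E
k_0 = rotl(K, (1*0+4) mod 8) = rotl(K, 4) = 0xE5
k_1 = rotl(K, (1*1+4) mod 8) = rotl(K, 5) = 0xCB
k_2 = rotl(K, (1*2+4) mod 8) = rotl(K, 6) = 0x97
k_3 = rotl(K, (1*3+4) mod 8) = rotl(K, 7) = 0x2F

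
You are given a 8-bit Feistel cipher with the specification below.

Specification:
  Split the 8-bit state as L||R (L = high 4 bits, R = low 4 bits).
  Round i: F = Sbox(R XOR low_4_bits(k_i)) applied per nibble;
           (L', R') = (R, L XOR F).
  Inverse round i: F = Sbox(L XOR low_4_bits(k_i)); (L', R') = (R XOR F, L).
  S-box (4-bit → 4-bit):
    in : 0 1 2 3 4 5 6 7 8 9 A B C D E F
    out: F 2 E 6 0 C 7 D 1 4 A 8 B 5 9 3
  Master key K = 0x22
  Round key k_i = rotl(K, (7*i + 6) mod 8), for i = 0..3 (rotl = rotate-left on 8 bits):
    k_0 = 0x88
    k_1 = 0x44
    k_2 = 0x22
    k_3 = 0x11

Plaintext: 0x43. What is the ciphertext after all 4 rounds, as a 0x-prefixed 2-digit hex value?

s_0 = plaintext = 0x43
s_1 = Round(s_0, k_0) = 0x3C
s_2 = Round(s_1, k_1) = 0xC2
s_3 = Round(s_2, k_2) = 0x23
s_4 = Round(s_3, k_3) = 0x3C

0x3C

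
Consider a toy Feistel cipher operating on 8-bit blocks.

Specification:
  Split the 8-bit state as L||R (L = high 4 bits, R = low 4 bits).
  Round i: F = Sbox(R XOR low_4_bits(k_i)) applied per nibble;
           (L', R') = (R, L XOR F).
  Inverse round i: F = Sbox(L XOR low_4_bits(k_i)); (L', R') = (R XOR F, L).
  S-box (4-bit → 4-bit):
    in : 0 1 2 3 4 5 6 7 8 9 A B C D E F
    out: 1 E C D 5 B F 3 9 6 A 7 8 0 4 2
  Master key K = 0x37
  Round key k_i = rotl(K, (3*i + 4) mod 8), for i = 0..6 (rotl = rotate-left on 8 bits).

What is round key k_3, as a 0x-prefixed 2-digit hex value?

0xE6

K = 0x37
k_0 = rotl(K, (3*0+4) mod 8) = rotl(K, 4) = 0x73
k_1 = rotl(K, (3*1+4) mod 8) = rotl(K, 7) = 0x9B
k_2 = rotl(K, (3*2+4) mod 8) = rotl(K, 2) = 0xDC
k_3 = rotl(K, (3*3+4) mod 8) = rotl(K, 5) = 0xE6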